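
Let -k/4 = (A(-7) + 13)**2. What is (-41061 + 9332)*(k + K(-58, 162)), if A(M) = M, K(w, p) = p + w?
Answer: 1269160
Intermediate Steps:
k = -144 (k = -4*(-7 + 13)**2 = -4*6**2 = -4*36 = -144)
(-41061 + 9332)*(k + K(-58, 162)) = (-41061 + 9332)*(-144 + (162 - 58)) = -31729*(-144 + 104) = -31729*(-40) = 1269160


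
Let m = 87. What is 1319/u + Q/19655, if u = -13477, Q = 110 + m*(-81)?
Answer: -119414894/264890435 ≈ -0.45081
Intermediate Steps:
Q = -6937 (Q = 110 + 87*(-81) = 110 - 7047 = -6937)
1319/u + Q/19655 = 1319/(-13477) - 6937/19655 = 1319*(-1/13477) - 6937*1/19655 = -1319/13477 - 6937/19655 = -119414894/264890435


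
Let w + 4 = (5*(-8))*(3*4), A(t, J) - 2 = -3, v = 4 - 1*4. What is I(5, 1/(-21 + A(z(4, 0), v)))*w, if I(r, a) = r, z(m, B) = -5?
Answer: -2420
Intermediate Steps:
v = 0 (v = 4 - 4 = 0)
A(t, J) = -1 (A(t, J) = 2 - 3 = -1)
w = -484 (w = -4 + (5*(-8))*(3*4) = -4 - 40*12 = -4 - 480 = -484)
I(5, 1/(-21 + A(z(4, 0), v)))*w = 5*(-484) = -2420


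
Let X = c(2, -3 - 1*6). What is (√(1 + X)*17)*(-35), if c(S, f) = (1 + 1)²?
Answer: -595*√5 ≈ -1330.5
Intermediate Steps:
c(S, f) = 4 (c(S, f) = 2² = 4)
X = 4
(√(1 + X)*17)*(-35) = (√(1 + 4)*17)*(-35) = (√5*17)*(-35) = (17*√5)*(-35) = -595*√5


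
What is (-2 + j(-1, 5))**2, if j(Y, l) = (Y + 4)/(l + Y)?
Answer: 25/16 ≈ 1.5625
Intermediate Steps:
j(Y, l) = (4 + Y)/(Y + l)
(-2 + j(-1, 5))**2 = (-2 + (4 - 1)/(-1 + 5))**2 = (-2 + 3/4)**2 = (-5/4)**2 = 25/16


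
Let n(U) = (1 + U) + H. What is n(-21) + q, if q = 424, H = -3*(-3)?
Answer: 413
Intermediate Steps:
H = 9
n(U) = 10 + U (n(U) = (1 + U) + 9 = 10 + U)
n(-21) + q = (10 - 21) + 424 = -11 + 424 = 413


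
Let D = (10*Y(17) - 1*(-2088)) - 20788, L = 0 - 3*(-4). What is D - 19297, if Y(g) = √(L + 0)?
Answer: -37997 + 20*√3 ≈ -37962.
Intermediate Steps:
L = 12 (L = 0 + 12 = 12)
Y(g) = 2*√3 (Y(g) = √(12 + 0) = √12 = 2*√3)
D = -18700 + 20*√3 (D = (10*(2*√3) - 1*(-2088)) - 20788 = (20*√3 + 2088) - 20788 = (2088 + 20*√3) - 20788 = -18700 + 20*√3 ≈ -18665.)
D - 19297 = (-18700 + 20*√3) - 19297 = -37997 + 20*√3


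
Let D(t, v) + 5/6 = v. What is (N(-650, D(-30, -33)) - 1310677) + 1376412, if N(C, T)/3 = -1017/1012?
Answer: 66520769/1012 ≈ 65732.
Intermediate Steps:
D(t, v) = -⅚ + v
N(C, T) = -3051/1012 (N(C, T) = 3*(-1017/1012) = -3051/1012)
(N(-650, D(-30, -33)) - 1310677) + 1376412 = (-3051/1012 - 1310677) + 1376412 = -1326408175/1012 + 1376412 = 66520769/1012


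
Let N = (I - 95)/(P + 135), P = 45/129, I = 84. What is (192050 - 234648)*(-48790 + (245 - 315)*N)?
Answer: 604731197231/291 ≈ 2.0781e+9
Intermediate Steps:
P = 15/43 (P = 45*(1/129) = 15/43 ≈ 0.34884)
N = -473/5820 (N = (84 - 95)/(15/43 + 135) = -11/5820/43 = -11*43/5820 = -473/5820 ≈ -0.081272)
(192050 - 234648)*(-48790 + (245 - 315)*N) = (192050 - 234648)*(-48790 + (245 - 315)*(-473/5820)) = -42598*(-48790 - 70*(-473/5820)) = -42598*(-48790 + 3311/582) = -42598*(-28392469/582) = 604731197231/291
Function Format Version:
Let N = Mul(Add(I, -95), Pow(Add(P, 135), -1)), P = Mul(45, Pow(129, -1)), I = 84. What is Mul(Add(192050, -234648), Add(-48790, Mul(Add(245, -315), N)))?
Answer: Rational(604731197231, 291) ≈ 2.0781e+9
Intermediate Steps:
P = Rational(15, 43) (P = Mul(45, Rational(1, 129)) = Rational(15, 43) ≈ 0.34884)
N = Rational(-473, 5820) (N = Mul(Add(84, -95), Pow(Add(Rational(15, 43), 135), -1)) = Mul(-11, Pow(Rational(5820, 43), -1)) = Mul(-11, Rational(43, 5820)) = Rational(-473, 5820) ≈ -0.081272)
Mul(Add(192050, -234648), Add(-48790, Mul(Add(245, -315), N))) = Mul(Add(192050, -234648), Add(-48790, Mul(Add(245, -315), Rational(-473, 5820)))) = Mul(-42598, Add(-48790, Mul(-70, Rational(-473, 5820)))) = Mul(-42598, Add(-48790, Rational(3311, 582))) = Mul(-42598, Rational(-28392469, 582)) = Rational(604731197231, 291)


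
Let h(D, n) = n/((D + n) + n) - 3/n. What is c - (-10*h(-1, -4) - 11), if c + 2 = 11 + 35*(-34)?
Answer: -20845/18 ≈ -1158.1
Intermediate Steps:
c = -1181 (c = -2 + (11 + 35*(-34)) = -2 + (11 - 1190) = -2 - 1179 = -1181)
h(D, n) = -3/n + n/(D + 2*n) (h(D, n) = n/(D + 2*n) - 3/n = -3/n + n/(D + 2*n))
c - (-10*h(-1, -4) - 11) = -1181 - (-10*((-4)**2 - 6*(-4) - 3*(-1))/((-4)*(-1 + 2*(-4))) - 11) = -1181 - (-(-5)*(16 + 24 + 3)/(2*(-1 - 8)) - 11) = -1181 - (-(-5)*43/(2*(-9)) - 11) = -1181 - (-(-5)*(-1)*43/(2*9) - 11) = -1181 - (-10*43/36 - 11) = -1181 - (-215/18 - 11) = -1181 - 1*(-413/18) = -1181 + 413/18 = -20845/18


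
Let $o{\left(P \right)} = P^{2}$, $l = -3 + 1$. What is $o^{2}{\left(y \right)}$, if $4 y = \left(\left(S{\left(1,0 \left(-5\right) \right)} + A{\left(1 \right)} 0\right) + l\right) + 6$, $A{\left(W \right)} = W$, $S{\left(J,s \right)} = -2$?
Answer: $\frac{1}{16} \approx 0.0625$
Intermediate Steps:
$l = -2$
$y = \frac{1}{2}$ ($y = \frac{\left(\left(-2 + 1 \cdot 0\right) - 2\right) + 6}{4} = \frac{\left(\left(-2 + 0\right) - 2\right) + 6}{4} = \frac{\left(-2 - 2\right) + 6}{4} = \frac{-4 + 6}{4} = \frac{1}{4} \cdot 2 = \frac{1}{2} \approx 0.5$)
$o^{2}{\left(y \right)} = \left(\left(\frac{1}{2}\right)^{2}\right)^{2} = \left(\frac{1}{4}\right)^{2} = \frac{1}{16}$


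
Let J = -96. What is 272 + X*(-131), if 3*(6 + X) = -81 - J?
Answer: 403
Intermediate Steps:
X = -1 (X = -6 + (-81 - 1*(-96))/3 = -6 + (-81 + 96)/3 = -6 + (⅓)*15 = -6 + 5 = -1)
272 + X*(-131) = 272 - 1*(-131) = 272 + 131 = 403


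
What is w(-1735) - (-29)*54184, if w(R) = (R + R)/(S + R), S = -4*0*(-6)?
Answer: 1571338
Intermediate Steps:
S = 0 (S = 0*(-6) = 0)
w(R) = 2 (w(R) = (R + R)/(0 + R) = (2*R)/R = 2)
w(-1735) - (-29)*54184 = 2 - (-29)*54184 = 2 - 1*(-1571336) = 2 + 1571336 = 1571338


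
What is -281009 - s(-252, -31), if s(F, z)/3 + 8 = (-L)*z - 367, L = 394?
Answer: -316526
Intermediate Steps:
s(F, z) = -1125 - 1182*z (s(F, z) = -24 + 3*((-1*394)*z - 367) = -24 + 3*(-394*z - 367) = -24 + 3*(-367 - 394*z) = -24 + (-1101 - 1182*z) = -1125 - 1182*z)
-281009 - s(-252, -31) = -281009 - (-1125 - 1182*(-31)) = -281009 - (-1125 + 36642) = -281009 - 1*35517 = -281009 - 35517 = -316526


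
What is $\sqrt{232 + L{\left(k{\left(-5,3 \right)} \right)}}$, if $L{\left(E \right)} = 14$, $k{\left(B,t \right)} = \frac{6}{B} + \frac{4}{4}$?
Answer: $\sqrt{246} \approx 15.684$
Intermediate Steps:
$k{\left(B,t \right)} = 1 + \frac{6}{B}$ ($k{\left(B,t \right)} = \frac{6}{B} + 4 \cdot \frac{1}{4} = \frac{6}{B} + 1 = 1 + \frac{6}{B}$)
$\sqrt{232 + L{\left(k{\left(-5,3 \right)} \right)}} = \sqrt{232 + 14} = \sqrt{246}$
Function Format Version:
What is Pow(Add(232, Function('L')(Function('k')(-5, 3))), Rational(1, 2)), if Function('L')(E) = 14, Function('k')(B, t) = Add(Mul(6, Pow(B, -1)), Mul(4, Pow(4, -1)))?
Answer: Pow(246, Rational(1, 2)) ≈ 15.684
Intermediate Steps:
Function('k')(B, t) = Add(1, Mul(6, Pow(B, -1))) (Function('k')(B, t) = Add(Mul(6, Pow(B, -1)), Mul(4, Rational(1, 4))) = Add(Mul(6, Pow(B, -1)), 1) = Add(1, Mul(6, Pow(B, -1))))
Pow(Add(232, Function('L')(Function('k')(-5, 3))), Rational(1, 2)) = Pow(Add(232, 14), Rational(1, 2)) = Pow(246, Rational(1, 2))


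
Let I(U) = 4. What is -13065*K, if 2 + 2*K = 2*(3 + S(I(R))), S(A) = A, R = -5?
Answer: -78390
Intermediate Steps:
K = 6 (K = -1 + (2*(3 + 4))/2 = -1 + (2*7)/2 = -1 + (½)*14 = -1 + 7 = 6)
-13065*K = -13065*6 = -78390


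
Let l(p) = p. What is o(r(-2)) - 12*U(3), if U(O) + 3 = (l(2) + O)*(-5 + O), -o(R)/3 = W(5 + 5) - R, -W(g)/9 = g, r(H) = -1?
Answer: 423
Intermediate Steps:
W(g) = -9*g
o(R) = 270 + 3*R (o(R) = -3*(-9*(5 + 5) - R) = -3*(-9*10 - R) = -3*(-90 - R) = 270 + 3*R)
U(O) = -3 + (-5 + O)*(2 + O) (U(O) = -3 + (2 + O)*(-5 + O) = -3 + (-5 + O)*(2 + O))
o(r(-2)) - 12*U(3) = (270 + 3*(-1)) - 12*(-13 + 3**2 - 3*3) = (270 - 3) - 12*(-13 + 9 - 9) = 267 - 12*(-13) = 267 + 156 = 423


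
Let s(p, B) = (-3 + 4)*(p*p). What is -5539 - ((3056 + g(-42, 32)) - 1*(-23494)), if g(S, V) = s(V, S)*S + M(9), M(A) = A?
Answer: 10910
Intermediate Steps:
s(p, B) = p² (s(p, B) = 1*p² = p²)
g(S, V) = 9 + S*V² (g(S, V) = V²*S + 9 = S*V² + 9 = 9 + S*V²)
-5539 - ((3056 + g(-42, 32)) - 1*(-23494)) = -5539 - ((3056 + (9 - 42*32²)) - 1*(-23494)) = -5539 - ((3056 + (9 - 42*1024)) + 23494) = -5539 - ((3056 + (9 - 43008)) + 23494) = -5539 - ((3056 - 42999) + 23494) = -5539 - (-39943 + 23494) = -5539 - 1*(-16449) = -5539 + 16449 = 10910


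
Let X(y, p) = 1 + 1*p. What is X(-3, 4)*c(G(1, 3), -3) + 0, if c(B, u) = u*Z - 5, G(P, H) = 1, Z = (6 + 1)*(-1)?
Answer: 80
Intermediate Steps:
Z = -7 (Z = 7*(-1) = -7)
c(B, u) = -5 - 7*u (c(B, u) = u*(-7) - 5 = -7*u - 5 = -5 - 7*u)
X(y, p) = 1 + p
X(-3, 4)*c(G(1, 3), -3) + 0 = (1 + 4)*(-5 - 7*(-3)) + 0 = 5*(-5 + 21) + 0 = 5*16 + 0 = 80 + 0 = 80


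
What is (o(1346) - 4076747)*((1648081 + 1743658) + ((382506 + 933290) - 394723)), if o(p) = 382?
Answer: -17580595888380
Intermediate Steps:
(o(1346) - 4076747)*((1648081 + 1743658) + ((382506 + 933290) - 394723)) = (382 - 4076747)*((1648081 + 1743658) + ((382506 + 933290) - 394723)) = -4076365*(3391739 + (1315796 - 394723)) = -4076365*(3391739 + 921073) = -4076365*4312812 = -17580595888380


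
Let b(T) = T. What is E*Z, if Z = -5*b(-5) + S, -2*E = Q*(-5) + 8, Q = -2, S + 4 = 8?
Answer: -261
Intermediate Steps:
S = 4 (S = -4 + 8 = 4)
E = -9 (E = -(-2*(-5) + 8)/2 = -(10 + 8)/2 = -½*18 = -9)
Z = 29 (Z = -5*(-5) + 4 = 25 + 4 = 29)
E*Z = -9*29 = -261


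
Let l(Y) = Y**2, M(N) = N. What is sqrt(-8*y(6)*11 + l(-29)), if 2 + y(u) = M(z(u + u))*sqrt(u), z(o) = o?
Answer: sqrt(1017 - 1056*sqrt(6)) ≈ 39.619*I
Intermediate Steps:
y(u) = -2 + 2*u**(3/2) (y(u) = -2 + (u + u)*sqrt(u) = -2 + (2*u)*sqrt(u) = -2 + 2*u**(3/2))
sqrt(-8*y(6)*11 + l(-29)) = sqrt(-8*(-2 + 2*6**(3/2))*11 + (-29)**2) = sqrt(-8*(-2 + 2*(6*sqrt(6)))*11 + 841) = sqrt(-8*(-2 + 12*sqrt(6))*11 + 841) = sqrt((16 - 96*sqrt(6))*11 + 841) = sqrt((176 - 1056*sqrt(6)) + 841) = sqrt(1017 - 1056*sqrt(6))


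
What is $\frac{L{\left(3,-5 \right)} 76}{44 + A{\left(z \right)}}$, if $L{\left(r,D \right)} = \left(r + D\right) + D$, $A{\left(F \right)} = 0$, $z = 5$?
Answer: $- \frac{133}{11} \approx -12.091$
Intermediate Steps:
$L{\left(r,D \right)} = r + 2 D$ ($L{\left(r,D \right)} = \left(D + r\right) + D = r + 2 D$)
$\frac{L{\left(3,-5 \right)} 76}{44 + A{\left(z \right)}} = \frac{\left(3 + 2 \left(-5\right)\right) 76}{44 + 0} = \frac{\left(3 - 10\right) 76}{44} = \left(-7\right) 76 \cdot \frac{1}{44} = \left(-532\right) \frac{1}{44} = - \frac{133}{11}$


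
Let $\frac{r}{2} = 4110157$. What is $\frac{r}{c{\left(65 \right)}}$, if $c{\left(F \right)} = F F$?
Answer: $\frac{8220314}{4225} \approx 1945.6$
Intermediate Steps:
$r = 8220314$ ($r = 2 \cdot 4110157 = 8220314$)
$c{\left(F \right)} = F^{2}$
$\frac{r}{c{\left(65 \right)}} = \frac{8220314}{65^{2}} = \frac{8220314}{4225}$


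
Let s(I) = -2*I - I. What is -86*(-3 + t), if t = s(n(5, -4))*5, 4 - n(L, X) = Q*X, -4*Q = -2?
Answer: 7998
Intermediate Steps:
Q = 1/2 (Q = -1/4*(-2) = 1/2 ≈ 0.50000)
n(L, X) = 4 - X/2
s(I) = -3*I
t = -90 (t = -3*(4 - 1/2*(-4))*5 = -3*(4 + 2)*5 = -3*6*5 = -18*5 = -90)
-86*(-3 + t) = -86*(-3 - 90) = -86*(-93) = 7998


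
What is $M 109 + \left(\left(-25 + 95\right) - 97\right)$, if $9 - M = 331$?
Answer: $-35125$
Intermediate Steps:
$M = -322$ ($M = 9 - 331 = -322$)
$M 109 + \left(\left(-25 + 95\right) - 97\right) = \left(-322\right) 109 + \left(\left(-25 + 95\right) - 97\right) = -35098 + \left(70 - 97\right) = -35098 - 27 = -35125$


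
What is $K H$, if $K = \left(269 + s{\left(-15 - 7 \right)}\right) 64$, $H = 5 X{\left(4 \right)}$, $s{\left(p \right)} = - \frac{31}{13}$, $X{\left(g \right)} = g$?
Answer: $\frac{4436480}{13} \approx 3.4127 \cdot 10^{5}$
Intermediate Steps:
$s{\left(p \right)} = - \frac{31}{13}$ ($s{\left(p \right)} = \left(-31\right) \frac{1}{13} = - \frac{31}{13}$)
$H = 20$ ($H = 5 \cdot 4 = 20$)
$K = \frac{221824}{13}$ ($K = \left(269 - \frac{31}{13}\right) 64 = \frac{3466}{13} \cdot 64 = \frac{221824}{13} \approx 17063.0$)
$K H = \frac{221824}{13} \cdot 20 = \frac{4436480}{13}$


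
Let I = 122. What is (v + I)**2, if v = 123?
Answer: 60025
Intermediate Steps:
(v + I)**2 = (123 + 122)**2 = 245**2 = 60025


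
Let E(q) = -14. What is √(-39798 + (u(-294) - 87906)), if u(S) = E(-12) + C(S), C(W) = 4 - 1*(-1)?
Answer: I*√127713 ≈ 357.37*I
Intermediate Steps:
C(W) = 5 (C(W) = 4 + 1 = 5)
u(S) = -9 (u(S) = -14 + 5 = -9)
√(-39798 + (u(-294) - 87906)) = √(-39798 + (-9 - 87906)) = √(-39798 - 87915) = √(-127713) = I*√127713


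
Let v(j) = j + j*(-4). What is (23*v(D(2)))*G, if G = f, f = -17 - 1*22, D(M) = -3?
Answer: -8073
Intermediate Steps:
v(j) = -3*j (v(j) = j - 4*j = -3*j)
f = -39 (f = -17 - 22 = -39)
G = -39
(23*v(D(2)))*G = (23*(-3*(-3)))*(-39) = (23*9)*(-39) = 207*(-39) = -8073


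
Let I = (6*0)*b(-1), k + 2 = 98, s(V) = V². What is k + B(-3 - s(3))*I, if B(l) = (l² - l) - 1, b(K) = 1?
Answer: 96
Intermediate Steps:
k = 96 (k = -2 + 98 = 96)
B(l) = -1 + l² - l
I = 0 (I = (6*0)*1 = 0*1 = 0)
k + B(-3 - s(3))*I = 96 + (-1 + (-3 - 1*3²)² - (-3 - 1*3²))*0 = 96 + (-1 + (-3 - 1*9)² - (-3 - 1*9))*0 = 96 + (-1 + (-3 - 9)² - (-3 - 9))*0 = 96 + (-1 + (-12)² - 1*(-12))*0 = 96 + (-1 + 144 + 12)*0 = 96 + 155*0 = 96 + 0 = 96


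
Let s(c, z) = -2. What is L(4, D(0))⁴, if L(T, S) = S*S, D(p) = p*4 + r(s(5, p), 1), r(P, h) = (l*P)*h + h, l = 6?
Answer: 214358881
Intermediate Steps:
r(P, h) = h + 6*P*h (r(P, h) = (6*P)*h + h = 6*P*h + h = h + 6*P*h)
D(p) = -11 + 4*p (D(p) = p*4 + 1*(1 + 6*(-2)) = 4*p + 1*(1 - 12) = 4*p + 1*(-11) = 4*p - 11 = -11 + 4*p)
L(T, S) = S²
L(4, D(0))⁴ = ((-11 + 4*0)²)⁴ = ((-11 + 0)²)⁴ = ((-11)²)⁴ = 121⁴ = 214358881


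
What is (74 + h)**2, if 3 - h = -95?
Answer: 29584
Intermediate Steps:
h = 98 (h = 3 - 1*(-95) = 3 + 95 = 98)
(74 + h)**2 = (74 + 98)**2 = 172**2 = 29584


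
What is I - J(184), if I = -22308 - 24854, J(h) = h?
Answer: -47346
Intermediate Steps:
I = -47162
I - J(184) = -47162 - 1*184 = -47162 - 184 = -47346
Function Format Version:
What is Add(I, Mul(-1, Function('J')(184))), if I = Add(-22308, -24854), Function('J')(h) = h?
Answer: -47346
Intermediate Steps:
I = -47162
Add(I, Mul(-1, Function('J')(184))) = Add(-47162, Mul(-1, 184)) = Add(-47162, -184) = -47346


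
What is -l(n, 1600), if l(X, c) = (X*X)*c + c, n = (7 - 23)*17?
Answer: -118376000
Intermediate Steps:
n = -272 (n = -16*17 = -272)
l(X, c) = c + c*X² (l(X, c) = X²*c + c = c*X² + c = c + c*X²)
-l(n, 1600) = -1600*(1 + (-272)²) = -1600*(1 + 73984) = -1600*73985 = -1*118376000 = -118376000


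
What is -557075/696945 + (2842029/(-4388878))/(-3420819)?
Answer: -61953151295619287/77508323395224774 ≈ -0.79931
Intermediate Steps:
-557075/696945 + (2842029/(-4388878))/(-3420819) = -557075*1/696945 + (2842029*(-1/4388878))*(-1/3420819) = -111415/139389 - 2842029/4388878*(-1/3420819) = -111415/139389 + 315781/1668173027898 = -61953151295619287/77508323395224774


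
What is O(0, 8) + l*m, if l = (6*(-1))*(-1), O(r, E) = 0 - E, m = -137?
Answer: -830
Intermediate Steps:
O(r, E) = -E
l = 6 (l = -6*(-1) = 6)
O(0, 8) + l*m = -1*8 + 6*(-137) = -8 - 822 = -830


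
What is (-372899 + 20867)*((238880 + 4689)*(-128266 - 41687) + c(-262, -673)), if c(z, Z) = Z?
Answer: 14572464240413760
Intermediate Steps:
(-372899 + 20867)*((238880 + 4689)*(-128266 - 41687) + c(-262, -673)) = (-372899 + 20867)*((238880 + 4689)*(-128266 - 41687) - 673) = -352032*(243569*(-169953) - 673) = -352032*(-41395282257 - 673) = -352032*(-41395282930) = 14572464240413760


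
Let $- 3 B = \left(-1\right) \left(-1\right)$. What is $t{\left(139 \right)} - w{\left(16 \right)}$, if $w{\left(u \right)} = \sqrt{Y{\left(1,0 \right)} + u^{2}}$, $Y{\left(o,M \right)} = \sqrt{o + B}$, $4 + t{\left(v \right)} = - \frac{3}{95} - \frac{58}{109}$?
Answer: $- \frac{47257}{10355} - \frac{\sqrt{2304 + 3 \sqrt{6}}}{3} \approx -20.589$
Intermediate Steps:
$B = - \frac{1}{3}$ ($B = - \frac{\left(-1\right) \left(-1\right)}{3} = \left(- \frac{1}{3}\right) 1 = - \frac{1}{3} \approx -0.33333$)
$t{\left(v \right)} = - \frac{47257}{10355}$ ($t{\left(v \right)} = -4 - \left(\frac{3}{95} + \frac{58}{109}\right) = -4 - \frac{5837}{10355} = - \frac{47257}{10355}$)
$Y{\left(o,M \right)} = \sqrt{- \frac{1}{3} + o}$ ($Y{\left(o,M \right)} = \sqrt{o - \frac{1}{3}} = \sqrt{- \frac{1}{3} + o}$)
$w{\left(u \right)} = \sqrt{u^{2} + \frac{\sqrt{6}}{3}}$ ($w{\left(u \right)} = \sqrt{\frac{\sqrt{-3 + 9 \cdot 1}}{3} + u^{2}} = \sqrt{\frac{\sqrt{-3 + 9}}{3} + u^{2}} = \sqrt{\frac{\sqrt{6}}{3} + u^{2}} = \sqrt{u^{2} + \frac{\sqrt{6}}{3}}$)
$t{\left(139 \right)} - w{\left(16 \right)} = - \frac{47257}{10355} - \frac{\sqrt{3 \sqrt{6} + 9 \cdot 16^{2}}}{3} = - \frac{47257}{10355} - \frac{\sqrt{3 \sqrt{6} + 9 \cdot 256}}{3} = - \frac{47257}{10355} - \frac{\sqrt{3 \sqrt{6} + 2304}}{3} = - \frac{47257}{10355} - \frac{\sqrt{2304 + 3 \sqrt{6}}}{3}$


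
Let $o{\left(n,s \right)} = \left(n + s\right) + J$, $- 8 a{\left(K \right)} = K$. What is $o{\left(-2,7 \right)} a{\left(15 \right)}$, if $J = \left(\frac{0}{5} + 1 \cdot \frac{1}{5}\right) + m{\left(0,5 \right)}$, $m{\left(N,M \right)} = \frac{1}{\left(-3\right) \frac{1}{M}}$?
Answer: $- \frac{53}{8} \approx -6.625$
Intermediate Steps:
$m{\left(N,M \right)} = - \frac{M}{3}$
$a{\left(K \right)} = - \frac{K}{8}$
$J = - \frac{22}{15}$ ($J = \left(\frac{0}{5} + 1 \cdot \frac{1}{5}\right) - \frac{5}{3} = \left(0 \cdot \frac{1}{5} + 1 \cdot \frac{1}{5}\right) - \frac{5}{3} = \left(0 + \frac{1}{5}\right) - \frac{5}{3} = \frac{1}{5} - \frac{5}{3} = - \frac{22}{15} \approx -1.4667$)
$o{\left(n,s \right)} = - \frac{22}{15} + n + s$ ($o{\left(n,s \right)} = \left(n + s\right) - \frac{22}{15} = - \frac{22}{15} + n + s$)
$o{\left(-2,7 \right)} a{\left(15 \right)} = \left(- \frac{22}{15} - 2 + 7\right) \left(\left(- \frac{1}{8}\right) 15\right) = \frac{53}{15} \left(- \frac{15}{8}\right) = - \frac{53}{8}$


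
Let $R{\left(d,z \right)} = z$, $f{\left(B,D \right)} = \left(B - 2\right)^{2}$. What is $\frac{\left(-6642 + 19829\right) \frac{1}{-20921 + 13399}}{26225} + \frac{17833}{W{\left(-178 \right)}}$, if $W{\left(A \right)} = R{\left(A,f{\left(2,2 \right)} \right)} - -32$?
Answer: $\frac{1758908257433}{3156231200} \approx 557.28$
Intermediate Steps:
$f{\left(B,D \right)} = \left(-2 + B\right)^{2}$
$W{\left(A \right)} = 32$ ($W{\left(A \right)} = \left(-2 + 2\right)^{2} - -32 = 0^{2} + 32 = 0 + 32 = 32$)
$\frac{\left(-6642 + 19829\right) \frac{1}{-20921 + 13399}}{26225} + \frac{17833}{W{\left(-178 \right)}} = \frac{\left(-6642 + 19829\right) \frac{1}{-20921 + 13399}}{26225} + \frac{17833}{32} = \frac{13187}{-7522} \cdot \frac{1}{26225} + 17833 \cdot \frac{1}{32} = 13187 \left(- \frac{1}{7522}\right) \frac{1}{26225} + \frac{17833}{32} = \left(- \frac{13187}{7522}\right) \frac{1}{26225} + \frac{17833}{32} = - \frac{13187}{197264450} + \frac{17833}{32} = \frac{1758908257433}{3156231200}$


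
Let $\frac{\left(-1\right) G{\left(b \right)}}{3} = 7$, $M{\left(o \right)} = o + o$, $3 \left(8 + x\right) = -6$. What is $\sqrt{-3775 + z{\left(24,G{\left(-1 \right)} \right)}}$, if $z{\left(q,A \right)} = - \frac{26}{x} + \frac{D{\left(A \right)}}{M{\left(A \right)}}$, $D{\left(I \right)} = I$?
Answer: $\frac{3 i \sqrt{41910}}{10} \approx 61.416 i$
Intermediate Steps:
$x = -10$ ($x = -8 + \frac{1}{3} \left(-6\right) = -8 - 2 = -10$)
$M{\left(o \right)} = 2 o$
$G{\left(b \right)} = -21$ ($G{\left(b \right)} = \left(-3\right) 7 = -21$)
$z{\left(q,A \right)} = \frac{31}{10}$ ($z{\left(q,A \right)} = - \frac{26}{-10} + \frac{A}{2 A} = \left(-26\right) \left(- \frac{1}{10}\right) + A \frac{1}{2 A} = \frac{13}{5} + \frac{1}{2} = \frac{31}{10}$)
$\sqrt{-3775 + z{\left(24,G{\left(-1 \right)} \right)}} = \sqrt{-3775 + \frac{31}{10}} = \sqrt{- \frac{37719}{10}} = \frac{3 i \sqrt{41910}}{10}$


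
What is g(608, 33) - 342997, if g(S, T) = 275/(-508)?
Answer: -174242751/508 ≈ -3.4300e+5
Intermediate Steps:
g(S, T) = -275/508 (g(S, T) = 275*(-1/508) = -275/508)
g(608, 33) - 342997 = -275/508 - 342997 = -174242751/508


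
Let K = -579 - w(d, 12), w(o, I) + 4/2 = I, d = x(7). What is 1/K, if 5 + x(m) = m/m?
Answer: -1/589 ≈ -0.0016978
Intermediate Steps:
x(m) = -4 (x(m) = -5 + m/m = -5 + 1 = -4)
d = -4
w(o, I) = -2 + I
K = -589 (K = -579 - (-2 + 12) = -579 - 1*10 = -579 - 10 = -589)
1/K = 1/(-589) = -1/589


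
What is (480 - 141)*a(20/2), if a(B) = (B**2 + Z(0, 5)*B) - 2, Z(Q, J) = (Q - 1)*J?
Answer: 16272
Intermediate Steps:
Z(Q, J) = J*(-1 + Q) (Z(Q, J) = (-1 + Q)*J = J*(-1 + Q))
a(B) = -2 + B**2 - 5*B (a(B) = (B**2 + (5*(-1 + 0))*B) - 2 = (B**2 + (5*(-1))*B) - 2 = (B**2 - 5*B) - 2 = -2 + B**2 - 5*B)
(480 - 141)*a(20/2) = (480 - 141)*(-2 + (20/2)**2 - 100/2) = 339*(-2 + (20*(1/2))**2 - 100/2) = 339*(-2 + 10**2 - 5*10) = 339*(-2 + 100 - 50) = 339*48 = 16272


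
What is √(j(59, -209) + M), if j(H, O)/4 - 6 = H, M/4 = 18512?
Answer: 2*√18577 ≈ 272.59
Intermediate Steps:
M = 74048 (M = 4*18512 = 74048)
j(H, O) = 24 + 4*H
√(j(59, -209) + M) = √((24 + 4*59) + 74048) = √((24 + 236) + 74048) = √(260 + 74048) = √74308 = 2*√18577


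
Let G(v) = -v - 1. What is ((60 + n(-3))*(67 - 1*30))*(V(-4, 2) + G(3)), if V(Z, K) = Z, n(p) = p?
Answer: -16872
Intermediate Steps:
G(v) = -1 - v
((60 + n(-3))*(67 - 1*30))*(V(-4, 2) + G(3)) = ((60 - 3)*(67 - 1*30))*(-4 + (-1 - 1*3)) = (57*(67 - 30))*(-4 + (-1 - 3)) = (57*37)*(-4 - 4) = 2109*(-8) = -16872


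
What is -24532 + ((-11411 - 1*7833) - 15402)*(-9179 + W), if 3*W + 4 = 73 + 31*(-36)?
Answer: 330082556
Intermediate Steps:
W = -349 (W = -4/3 + (73 + 31*(-36))/3 = -4/3 + (73 - 1116)/3 = -4/3 + (⅓)*(-1043) = -4/3 - 1043/3 = -349)
-24532 + ((-11411 - 1*7833) - 15402)*(-9179 + W) = -24532 + ((-11411 - 1*7833) - 15402)*(-9179 - 349) = -24532 + ((-11411 - 7833) - 15402)*(-9528) = -24532 + (-19244 - 15402)*(-9528) = -24532 - 34646*(-9528) = -24532 + 330107088 = 330082556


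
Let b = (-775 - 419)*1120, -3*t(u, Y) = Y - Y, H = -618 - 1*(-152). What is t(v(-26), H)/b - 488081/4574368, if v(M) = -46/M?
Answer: -488081/4574368 ≈ -0.10670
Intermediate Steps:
H = -466 (H = -618 + 152 = -466)
t(u, Y) = 0 (t(u, Y) = -(Y - Y)/3 = -⅓*0 = 0)
b = -1337280 (b = -1194*1120 = -1337280)
t(v(-26), H)/b - 488081/4574368 = 0/(-1337280) - 488081/4574368 = 0*(-1/1337280) - 488081*1/4574368 = 0 - 488081/4574368 = -488081/4574368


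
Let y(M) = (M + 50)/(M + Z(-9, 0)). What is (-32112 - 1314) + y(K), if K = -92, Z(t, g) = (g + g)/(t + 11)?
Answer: -1537575/46 ≈ -33426.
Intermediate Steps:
Z(t, g) = 2*g/(11 + t) (Z(t, g) = (2*g)/(11 + t) = 2*g/(11 + t))
y(M) = (50 + M)/M (y(M) = (M + 50)/(M + 2*0/(11 - 9)) = (50 + M)/(M + 2*0/2) = (50 + M)/(M + 2*0*(1/2)) = (50 + M)/(M + 0) = (50 + M)/M)
(-32112 - 1314) + y(K) = (-32112 - 1314) + (50 - 92)/(-92) = -33426 - 1/92*(-42) = -33426 + 21/46 = -1537575/46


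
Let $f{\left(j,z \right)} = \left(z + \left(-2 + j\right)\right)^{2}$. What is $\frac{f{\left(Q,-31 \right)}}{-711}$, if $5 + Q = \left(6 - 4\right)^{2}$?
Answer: $- \frac{1156}{711} \approx -1.6259$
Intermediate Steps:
$Q = -1$ ($Q = -5 + \left(6 - 4\right)^{2} = -5 + 2^{2} = -5 + 4 = -1$)
$f{\left(j,z \right)} = \left(-2 + j + z\right)^{2}$
$\frac{f{\left(Q,-31 \right)}}{-711} = \frac{\left(-2 - 1 - 31\right)^{2}}{-711} = \left(-34\right)^{2} \left(- \frac{1}{711}\right) = 1156 \left(- \frac{1}{711}\right) = - \frac{1156}{711}$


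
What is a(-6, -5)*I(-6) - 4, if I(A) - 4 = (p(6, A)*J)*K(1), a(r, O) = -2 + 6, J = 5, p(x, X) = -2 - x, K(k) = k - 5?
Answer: 652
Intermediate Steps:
K(k) = -5 + k
a(r, O) = 4
I(A) = 164 (I(A) = 4 + ((-2 - 1*6)*5)*(-5 + 1) = 4 + ((-2 - 6)*5)*(-4) = 4 - 8*5*(-4) = 4 - 40*(-4) = 4 + 160 = 164)
a(-6, -5)*I(-6) - 4 = 4*164 - 4 = 656 - 4 = 652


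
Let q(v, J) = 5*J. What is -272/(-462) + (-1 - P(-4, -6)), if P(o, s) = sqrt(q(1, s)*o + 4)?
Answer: -95/231 - 2*sqrt(31) ≈ -11.547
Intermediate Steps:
P(o, s) = sqrt(4 + 5*o*s) (P(o, s) = sqrt((5*s)*o + 4) = sqrt(5*o*s + 4) = sqrt(4 + 5*o*s))
-272/(-462) + (-1 - P(-4, -6)) = -272/(-462) + (-1 - sqrt(4 + 5*(-4)*(-6))) = -272*(-1/462) + (-1 - sqrt(4 + 120)) = 136/231 + (-1 - sqrt(124)) = 136/231 + (-1 - 2*sqrt(31)) = -95/231 - 2*sqrt(31)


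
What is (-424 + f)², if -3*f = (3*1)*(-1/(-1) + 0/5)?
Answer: 180625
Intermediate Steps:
f = -1 (f = -3*1*(-1/(-1) + 0/5)/3 = -(-1*(-1) + 0*(⅕)) = -(1 + 0) = -1 ≈ -1.0000)
(-424 + f)² = (-424 - 1)² = (-425)² = 180625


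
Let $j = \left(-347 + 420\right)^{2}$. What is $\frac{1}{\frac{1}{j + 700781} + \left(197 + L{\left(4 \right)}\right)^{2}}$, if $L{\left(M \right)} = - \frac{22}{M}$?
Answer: $\frac{1412220}{51789284897} \approx 2.7269 \cdot 10^{-5}$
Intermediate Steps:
$j = 5329$ ($j = 73^{2} = 5329$)
$\frac{1}{\frac{1}{j + 700781} + \left(197 + L{\left(4 \right)}\right)^{2}} = \frac{1}{\frac{1}{5329 + 700781} + \left(197 - \frac{22}{4}\right)^{2}} = \frac{1}{\frac{1}{706110} + \left(197 - \frac{11}{2}\right)^{2}} = \frac{1}{\frac{1}{706110} + \left(\frac{383}{2}\right)^{2}} = \frac{1}{\frac{1}{706110} + \frac{146689}{4}} = \frac{1}{\frac{51789284897}{1412220}} = \frac{1412220}{51789284897}$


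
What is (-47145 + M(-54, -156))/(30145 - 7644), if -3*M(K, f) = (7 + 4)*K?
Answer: -46947/22501 ≈ -2.0864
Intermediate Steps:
M(K, f) = -11*K/3 (M(K, f) = -(7 + 4)*K/3 = -11*K/3)
(-47145 + M(-54, -156))/(30145 - 7644) = (-47145 - 11/3*(-54))/(30145 - 7644) = (-47145 + 198)/22501 = -46947*1/22501 = -46947/22501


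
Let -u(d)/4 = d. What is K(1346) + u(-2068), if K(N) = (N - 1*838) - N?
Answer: 7434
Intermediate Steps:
u(d) = -4*d
K(N) = -838 (K(N) = (N - 838) - N = (-838 + N) - N = -838)
K(1346) + u(-2068) = -838 - 4*(-2068) = -838 + 8272 = 7434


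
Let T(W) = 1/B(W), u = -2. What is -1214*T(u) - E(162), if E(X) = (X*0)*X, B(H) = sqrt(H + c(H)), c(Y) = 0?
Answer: 607*I*sqrt(2) ≈ 858.43*I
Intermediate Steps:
B(H) = sqrt(H) (B(H) = sqrt(H + 0) = sqrt(H))
T(W) = 1/sqrt(W) (T(W) = 1/(sqrt(W)) = 1/sqrt(W))
E(X) = 0 (E(X) = 0*X = 0)
-1214*T(u) - E(162) = -(-607)*I*sqrt(2) - 1*0 = -(-607)*I*sqrt(2) + 0 = 607*I*sqrt(2) + 0 = 607*I*sqrt(2)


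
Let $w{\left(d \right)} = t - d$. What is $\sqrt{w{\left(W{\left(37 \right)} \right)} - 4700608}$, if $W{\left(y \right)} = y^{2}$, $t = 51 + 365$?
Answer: $i \sqrt{4701561} \approx 2168.3 i$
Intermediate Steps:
$t = 416$
$w{\left(d \right)} = 416 - d$
$\sqrt{w{\left(W{\left(37 \right)} \right)} - 4700608} = \sqrt{\left(416 - 37^{2}\right) - 4700608} = \sqrt{\left(416 - 1369\right) - 4700608} = \sqrt{-953 - 4700608} = \sqrt{-4701561} = i \sqrt{4701561}$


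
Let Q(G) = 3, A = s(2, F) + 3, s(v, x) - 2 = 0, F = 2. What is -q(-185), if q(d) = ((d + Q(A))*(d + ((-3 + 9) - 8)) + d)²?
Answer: -1145754801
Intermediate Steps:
s(v, x) = 2 (s(v, x) = 2 + 0 = 2)
A = 5 (A = 2 + 3 = 5)
q(d) = (d + (-2 + d)*(3 + d))² (q(d) = ((d + 3)*(d + ((-3 + 9) - 8)) + d)² = ((3 + d)*(d + (6 - 8)) + d)² = ((3 + d)*(d - 2) + d)² = ((3 + d)*(-2 + d) + d)² = ((-2 + d)*(3 + d) + d)² = (d + (-2 + d)*(3 + d))²)
-q(-185) = -(-6 + (-185)² + 2*(-185))² = -(-6 + 34225 - 370)² = -1*33849² = -1*1145754801 = -1145754801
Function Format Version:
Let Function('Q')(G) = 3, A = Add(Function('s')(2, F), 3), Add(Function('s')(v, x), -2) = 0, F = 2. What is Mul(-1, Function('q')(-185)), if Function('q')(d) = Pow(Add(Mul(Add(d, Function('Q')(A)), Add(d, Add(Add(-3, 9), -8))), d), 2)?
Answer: -1145754801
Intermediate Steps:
Function('s')(v, x) = 2 (Function('s')(v, x) = Add(2, 0) = 2)
A = 5 (A = Add(2, 3) = 5)
Function('q')(d) = Pow(Add(d, Mul(Add(-2, d), Add(3, d))), 2) (Function('q')(d) = Pow(Add(Mul(Add(d, 3), Add(d, Add(Add(-3, 9), -8))), d), 2) = Pow(Add(Mul(Add(3, d), Add(d, Add(6, -8))), d), 2) = Pow(Add(Mul(Add(3, d), Add(d, -2)), d), 2) = Pow(Add(Mul(Add(3, d), Add(-2, d)), d), 2) = Pow(Add(Mul(Add(-2, d), Add(3, d)), d), 2) = Pow(Add(d, Mul(Add(-2, d), Add(3, d))), 2))
Mul(-1, Function('q')(-185)) = Mul(-1, Pow(Add(-6, Pow(-185, 2), Mul(2, -185)), 2)) = Mul(-1, Pow(Add(-6, 34225, -370), 2)) = Mul(-1, Pow(33849, 2)) = Mul(-1, 1145754801) = -1145754801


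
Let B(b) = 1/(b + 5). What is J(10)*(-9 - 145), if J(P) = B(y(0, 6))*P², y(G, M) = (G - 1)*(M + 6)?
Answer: 2200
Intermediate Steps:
y(G, M) = (-1 + G)*(6 + M)
B(b) = 1/(5 + b)
J(P) = -P²/7 (J(P) = P²/(5 + (-6 - 1*6 + 6*0 + 0*6)) = P²/(5 + (-6 - 6 + 0 + 0)) = P²/(5 - 12) = P²/(-7) = -P²/7)
J(10)*(-9 - 145) = (-⅐*10²)*(-9 - 145) = -⅐*100*(-154) = -100/7*(-154) = 2200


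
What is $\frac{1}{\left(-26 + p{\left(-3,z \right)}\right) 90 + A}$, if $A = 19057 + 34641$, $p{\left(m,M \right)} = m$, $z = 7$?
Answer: $\frac{1}{51088} \approx 1.9574 \cdot 10^{-5}$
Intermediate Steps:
$A = 53698$
$\frac{1}{\left(-26 + p{\left(-3,z \right)}\right) 90 + A} = \frac{1}{\left(-26 - 3\right) 90 + 53698} = \frac{1}{\left(-29\right) 90 + 53698} = \frac{1}{-2610 + 53698} = \frac{1}{51088}$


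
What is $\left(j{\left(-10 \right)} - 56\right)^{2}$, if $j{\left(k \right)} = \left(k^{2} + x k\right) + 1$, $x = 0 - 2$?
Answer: $4225$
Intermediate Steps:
$x = -2$ ($x = 0 - 2 = -2$)
$j{\left(k \right)} = 1 + k^{2} - 2 k$ ($j{\left(k \right)} = \left(k^{2} - 2 k\right) + 1 = 1 + k^{2} - 2 k$)
$\left(j{\left(-10 \right)} - 56\right)^{2} = \left(\left(1 + \left(-10\right)^{2} - -20\right) - 56\right)^{2} = \left(\left(1 + 100 + 20\right) - 56\right)^{2} = \left(121 - 56\right)^{2} = 65^{2} = 4225$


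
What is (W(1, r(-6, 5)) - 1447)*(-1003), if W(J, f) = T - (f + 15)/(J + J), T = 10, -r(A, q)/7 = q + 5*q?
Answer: 2687037/2 ≈ 1.3435e+6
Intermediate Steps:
r(A, q) = -42*q (r(A, q) = -7*(q + 5*q) = -42*q)
W(J, f) = 10 - (15 + f)/(2*J) (W(J, f) = 10 - (f + 15)/(J + J) = 10 - (15 + f)/(2*J))
(W(1, r(-6, 5)) - 1447)*(-1003) = ((½)*(-15 - (-42)*5 + 20*1)/1 - 1447)*(-1003) = ((½)*1*(-15 - 1*(-210) + 20) - 1447)*(-1003) = ((½)*1*(-15 + 210 + 20) - 1447)*(-1003) = ((½)*1*215 - 1447)*(-1003) = (215/2 - 1447)*(-1003) = -2679/2*(-1003) = 2687037/2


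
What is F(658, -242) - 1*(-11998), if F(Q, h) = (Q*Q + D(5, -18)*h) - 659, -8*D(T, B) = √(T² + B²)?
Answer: 444303 + 121*√349/4 ≈ 4.4487e+5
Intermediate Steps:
D(T, B) = -√(B² + T²)/8 (D(T, B) = -√(T² + B²)/8 = -√(B² + T²)/8)
F(Q, h) = -659 + Q² - h*√349/8 (F(Q, h) = (Q*Q + (-√((-18)² + 5²)/8)*h) - 659 = (Q² + (-√(324 + 25)/8)*h) - 659 = (Q² + (-√349/8)*h) - 659 = (Q² - h*√349/8) - 659 = -659 + Q² - h*√349/8)
F(658, -242) - 1*(-11998) = (-659 + 658² - ⅛*(-242)*√349) - 1*(-11998) = (-659 + 432964 + 121*√349/4) + 11998 = (432305 + 121*√349/4) + 11998 = 444303 + 121*√349/4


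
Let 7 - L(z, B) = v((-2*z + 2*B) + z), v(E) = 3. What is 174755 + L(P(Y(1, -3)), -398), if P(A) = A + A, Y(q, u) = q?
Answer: 174759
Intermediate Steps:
P(A) = 2*A
L(z, B) = 4 (L(z, B) = 7 - 1*3 = 7 - 3 = 4)
174755 + L(P(Y(1, -3)), -398) = 174755 + 4 = 174759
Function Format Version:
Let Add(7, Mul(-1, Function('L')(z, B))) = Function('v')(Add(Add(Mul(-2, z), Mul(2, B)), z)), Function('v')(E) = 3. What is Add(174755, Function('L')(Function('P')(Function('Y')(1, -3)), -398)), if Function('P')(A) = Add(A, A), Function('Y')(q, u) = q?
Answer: 174759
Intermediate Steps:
Function('P')(A) = Mul(2, A)
Function('L')(z, B) = 4 (Function('L')(z, B) = Add(7, Mul(-1, 3)) = Add(7, -3) = 4)
Add(174755, Function('L')(Function('P')(Function('Y')(1, -3)), -398)) = Add(174755, 4) = 174759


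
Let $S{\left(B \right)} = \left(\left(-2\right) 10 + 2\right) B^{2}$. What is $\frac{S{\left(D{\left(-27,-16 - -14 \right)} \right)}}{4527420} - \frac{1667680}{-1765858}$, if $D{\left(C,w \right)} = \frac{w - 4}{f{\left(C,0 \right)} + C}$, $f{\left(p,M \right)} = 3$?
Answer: $\frac{10067047732013}{10659707768480} \approx 0.9444$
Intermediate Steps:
$D{\left(C,w \right)} = \frac{-4 + w}{3 + C}$ ($D{\left(C,w \right)} = \frac{w - 4}{3 + C} = \frac{-4 + w}{3 + C}$)
$S{\left(B \right)} = - 18 B^{2}$ ($S{\left(B \right)} = \left(-20 + 2\right) B^{2} = - 18 B^{2}$)
$\frac{S{\left(D{\left(-27,-16 - -14 \right)} \right)}}{4527420} - \frac{1667680}{-1765858} = \frac{\left(-18\right) \left(\frac{-4 - 2}{3 - 27}\right)^{2}}{4527420} - \frac{1667680}{-1765858} = - 18 \left(\frac{-4 + \left(-16 + 14\right)}{-24}\right)^{2} \cdot \frac{1}{4527420} - - \frac{833840}{882929} = - 18 \left(- \frac{-4 - 2}{24}\right)^{2} \cdot \frac{1}{4527420} + \frac{833840}{882929} = - 18 \left(\left(- \frac{1}{24}\right) \left(-6\right)\right)^{2} \cdot \frac{1}{4527420} + \frac{833840}{882929} = - \frac{18}{16} \cdot \frac{1}{4527420} + \frac{833840}{882929} = \left(-18\right) \frac{1}{16} \cdot \frac{1}{4527420} + \frac{833840}{882929} = \left(- \frac{9}{8}\right) \frac{1}{4527420} + \frac{833840}{882929} = - \frac{3}{12073120} + \frac{833840}{882929} = \frac{10067047732013}{10659707768480}$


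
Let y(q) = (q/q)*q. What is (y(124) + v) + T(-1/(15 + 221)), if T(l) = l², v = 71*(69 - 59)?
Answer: 46450465/55696 ≈ 834.00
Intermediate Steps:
y(q) = q (y(q) = 1*q = q)
v = 710 (v = 71*10 = 710)
(y(124) + v) + T(-1/(15 + 221)) = (124 + 710) + (-1/(15 + 221))² = 834 + (-1/236)² = 834 + 1/55696 = 46450465/55696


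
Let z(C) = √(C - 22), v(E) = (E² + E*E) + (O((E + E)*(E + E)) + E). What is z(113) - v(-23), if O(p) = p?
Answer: -3151 + √91 ≈ -3141.5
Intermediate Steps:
v(E) = E + 6*E² (v(E) = (E² + E*E) + ((E + E)*(E + E) + E) = (E² + E²) + ((2*E)*(2*E) + E) = 2*E² + (4*E² + E) = 2*E² + (E + 4*E²) = E + 6*E²)
z(C) = √(-22 + C)
z(113) - v(-23) = √(-22 + 113) - (-23)*(1 + 6*(-23)) = √91 - (-23)*(1 - 138) = √91 - (-23)*(-137) = √91 - 1*3151 = √91 - 3151 = -3151 + √91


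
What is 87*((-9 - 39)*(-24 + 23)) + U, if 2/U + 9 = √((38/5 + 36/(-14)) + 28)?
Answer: 7010874/1679 - 68*√35/1679 ≈ 4175.4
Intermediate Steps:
U = 2/(-9 + 34*√35/35) (U = 2/(-9 + √((38/5 + 36/(-14)) + 28)) = 2/(-9 + √((38*(⅕) + 36*(-1/14)) + 28)) = 2/(-9 + √((38/5 - 18/7) + 28)) = 2/(-9 + √(176/35 + 28)) = 2/(-9 + √(1156/35)) = 2/(-9 + 34*√35/35) ≈ -0.61483)
87*((-9 - 39)*(-24 + 23)) + U = 87*((-9 - 39)*(-24 + 23)) + (-630/1679 - 68*√35/1679) = 87*(-48*(-1)) + (-630/1679 - 68*√35/1679) = 87*48 + (-630/1679 - 68*√35/1679) = 4176 + (-630/1679 - 68*√35/1679) = 7010874/1679 - 68*√35/1679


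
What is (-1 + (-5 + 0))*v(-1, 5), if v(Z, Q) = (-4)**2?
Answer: -96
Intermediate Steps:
v(Z, Q) = 16
(-1 + (-5 + 0))*v(-1, 5) = (-1 + (-5 + 0))*16 = (-1 - 5)*16 = -6*16 = -96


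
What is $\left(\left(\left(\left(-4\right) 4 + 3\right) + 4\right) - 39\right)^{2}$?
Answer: $2304$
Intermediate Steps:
$\left(\left(\left(\left(-4\right) 4 + 3\right) + 4\right) - 39\right)^{2} = \left(\left(\left(-16 + 3\right) + 4\right) - 39\right)^{2} = \left(\left(-13 + 4\right) - 39\right)^{2} = \left(-9 - 39\right)^{2} = \left(-48\right)^{2} = 2304$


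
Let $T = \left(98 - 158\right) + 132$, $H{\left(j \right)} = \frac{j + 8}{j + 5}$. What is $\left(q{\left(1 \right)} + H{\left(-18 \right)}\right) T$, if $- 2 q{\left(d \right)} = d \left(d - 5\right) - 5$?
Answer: $\frac{4932}{13} \approx 379.38$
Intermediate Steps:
$q{\left(d \right)} = \frac{5}{2} - \frac{d \left(-5 + d\right)}{2}$ ($q{\left(d \right)} = - \frac{d \left(d - 5\right) - 5}{2} = - \frac{d \left(-5 + d\right) - 5}{2} = - \frac{-5 + d \left(-5 + d\right)}{2} = \frac{5}{2} - \frac{d \left(-5 + d\right)}{2}$)
$H{\left(j \right)} = \frac{8 + j}{5 + j}$
$T = 72$ ($T = -60 + 132 = 72$)
$\left(q{\left(1 \right)} + H{\left(-18 \right)}\right) T = \left(\left(\frac{5}{2} - \frac{1^{2}}{2} + \frac{5}{2} \cdot 1\right) + \frac{8 - 18}{5 - 18}\right) 72 = \left(\left(\frac{5}{2} - \frac{1}{2} + \frac{5}{2}\right) + \frac{1}{-13} \left(-10\right)\right) 72 = \left(\left(\frac{5}{2} - \frac{1}{2} + \frac{5}{2}\right) - - \frac{10}{13}\right) 72 = \left(\frac{9}{2} + \frac{10}{13}\right) 72 = \frac{137}{26} \cdot 72 = \frac{4932}{13}$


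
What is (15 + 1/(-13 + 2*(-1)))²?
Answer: 50176/225 ≈ 223.00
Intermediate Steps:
(15 + 1/(-13 + 2*(-1)))² = (15 + 1/(-13 - 2))² = (15 + 1/(-15))² = (15 - 1/15)² = (224/15)² = 50176/225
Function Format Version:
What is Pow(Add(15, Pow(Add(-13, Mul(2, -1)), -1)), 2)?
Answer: Rational(50176, 225) ≈ 223.00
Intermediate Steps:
Pow(Add(15, Pow(Add(-13, Mul(2, -1)), -1)), 2) = Pow(Add(15, Pow(Add(-13, -2), -1)), 2) = Pow(Add(15, Pow(-15, -1)), 2) = Pow(Add(15, Rational(-1, 15)), 2) = Pow(Rational(224, 15), 2) = Rational(50176, 225)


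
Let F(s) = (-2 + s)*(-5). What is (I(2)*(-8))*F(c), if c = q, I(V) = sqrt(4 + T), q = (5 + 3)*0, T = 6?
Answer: -80*sqrt(10) ≈ -252.98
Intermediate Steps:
q = 0 (q = 8*0 = 0)
I(V) = sqrt(10) (I(V) = sqrt(4 + 6) = sqrt(10))
c = 0
F(s) = 10 - 5*s
(I(2)*(-8))*F(c) = (sqrt(10)*(-8))*(10 - 5*0) = (-8*sqrt(10))*(10 + 0) = -8*sqrt(10)*10 = -80*sqrt(10)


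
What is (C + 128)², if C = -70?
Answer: 3364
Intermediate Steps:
(C + 128)² = (-70 + 128)² = 58² = 3364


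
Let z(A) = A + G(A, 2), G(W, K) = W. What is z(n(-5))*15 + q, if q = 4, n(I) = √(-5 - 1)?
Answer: 4 + 30*I*√6 ≈ 4.0 + 73.485*I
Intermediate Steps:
n(I) = I*√6 (n(I) = √(-6) = I*√6)
z(A) = 2*A (z(A) = A + A = 2*A)
z(n(-5))*15 + q = (2*(I*√6))*15 + 4 = (2*I*√6)*15 + 4 = 30*I*√6 + 4 = 4 + 30*I*√6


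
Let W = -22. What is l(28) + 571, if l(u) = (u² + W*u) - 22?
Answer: 717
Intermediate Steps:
l(u) = -22 + u² - 22*u (l(u) = (u² - 22*u) - 22 = -22 + u² - 22*u)
l(28) + 571 = (-22 + 28² - 22*28) + 571 = (-22 + 784 - 616) + 571 = 146 + 571 = 717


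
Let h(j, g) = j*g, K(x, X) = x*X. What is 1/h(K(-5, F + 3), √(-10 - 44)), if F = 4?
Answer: I*√6/630 ≈ 0.0038881*I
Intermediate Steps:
K(x, X) = X*x
h(j, g) = g*j
1/h(K(-5, F + 3), √(-10 - 44)) = 1/(√(-10 - 44)*((4 + 3)*(-5))) = 1/(√(-54)*(7*(-5))) = 1/((3*I*√6)*(-35)) = 1/(-105*I*√6) = I*√6/630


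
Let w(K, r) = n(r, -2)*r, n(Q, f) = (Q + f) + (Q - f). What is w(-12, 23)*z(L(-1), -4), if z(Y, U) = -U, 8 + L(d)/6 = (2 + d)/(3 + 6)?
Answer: 4232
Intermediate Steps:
L(d) = -140/3 + 2*d/3 (L(d) = -48 + 6*((2 + d)/(3 + 6)) = -48 + 6*((2 + d)/9) = -48 + 6*((2 + d)*(⅑)) = -48 + 6*(2/9 + d/9) = -48 + (4/3 + 2*d/3) = -140/3 + 2*d/3)
n(Q, f) = 2*Q
w(K, r) = 2*r² (w(K, r) = (2*r)*r = 2*r²)
w(-12, 23)*z(L(-1), -4) = (2*23²)*(-1*(-4)) = (2*529)*4 = 1058*4 = 4232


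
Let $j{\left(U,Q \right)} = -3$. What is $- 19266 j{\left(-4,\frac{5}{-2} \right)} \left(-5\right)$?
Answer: $-288990$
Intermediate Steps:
$- 19266 j{\left(-4,\frac{5}{-2} \right)} \left(-5\right) = - 19266 \left(\left(-3\right) \left(-5\right)\right) = \left(-19266\right) 15 = -288990$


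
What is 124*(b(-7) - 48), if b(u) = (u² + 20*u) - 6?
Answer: -17980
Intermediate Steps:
b(u) = -6 + u² + 20*u
124*(b(-7) - 48) = 124*((-6 + (-7)² + 20*(-7)) - 48) = 124*((-6 + 49 - 140) - 48) = 124*(-97 - 48) = 124*(-145) = -17980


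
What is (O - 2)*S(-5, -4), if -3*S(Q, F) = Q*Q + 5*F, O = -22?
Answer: 40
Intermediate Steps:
S(Q, F) = -5*F/3 - Q²/3 (S(Q, F) = -(Q*Q + 5*F)/3 = -(Q² + 5*F)/3 = -5*F/3 - Q²/3)
(O - 2)*S(-5, -4) = (-22 - 2)*(-5/3*(-4) - ⅓*(-5)²) = -24*(20/3 - ⅓*25) = -24*(20/3 - 25/3) = -24*(-5/3) = 40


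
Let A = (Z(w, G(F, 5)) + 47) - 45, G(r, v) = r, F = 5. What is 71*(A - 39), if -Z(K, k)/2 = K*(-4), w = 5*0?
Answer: -2627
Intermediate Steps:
w = 0
Z(K, k) = 8*K (Z(K, k) = -2*K*(-4) = -(-8)*K = 8*K)
A = 2 (A = (8*0 + 47) - 45 = (0 + 47) - 45 = 47 - 45 = 2)
71*(A - 39) = 71*(2 - 39) = 71*(-37) = -2627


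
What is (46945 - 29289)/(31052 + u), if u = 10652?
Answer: 2207/5213 ≈ 0.42336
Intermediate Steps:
(46945 - 29289)/(31052 + u) = (46945 - 29289)/(31052 + 10652) = 17656/41704 = 17656*(1/41704) = 2207/5213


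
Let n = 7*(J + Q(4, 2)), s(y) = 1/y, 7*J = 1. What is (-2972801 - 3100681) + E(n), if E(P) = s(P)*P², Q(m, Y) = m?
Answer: -6073453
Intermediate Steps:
J = ⅐ (J = (⅐)*1 = ⅐ ≈ 0.14286)
n = 29 (n = 7*(⅐ + 4) = 7*(29/7) = 29)
E(P) = P (E(P) = P²/P = P)
(-2972801 - 3100681) + E(n) = (-2972801 - 3100681) + 29 = -6073482 + 29 = -6073453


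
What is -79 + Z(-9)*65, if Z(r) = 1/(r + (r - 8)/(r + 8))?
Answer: -567/8 ≈ -70.875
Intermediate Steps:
Z(r) = 1/(r + (-8 + r)/(8 + r))
-79 + Z(-9)*65 = -79 + ((8 - 9)/(-8 + (-9)² + 9*(-9)))*65 = -79 + (-1/(-8 + 81 - 81))*65 = -79 + (-1/(-8))*65 = -79 - ⅛*(-1)*65 = -79 + (⅛)*65 = -79 + 65/8 = -567/8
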